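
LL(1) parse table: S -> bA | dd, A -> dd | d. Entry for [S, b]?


For [S, b]: 'b' ∈ FIRST(bA)
Entry: S -> bA


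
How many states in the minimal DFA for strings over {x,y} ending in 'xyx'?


Track the longest suffix of input matching a prefix of 'xyx': 4 classes (prefixes of length 0..3)
Minimal DFA: 4 states


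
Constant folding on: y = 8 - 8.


8 - 8 = 0 at compile time
Optimized: y = 0


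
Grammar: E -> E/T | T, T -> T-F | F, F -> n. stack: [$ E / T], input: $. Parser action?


handle 'E/T' on top; lookahead ∈ FOLLOW(E) = {/, $}
Action: reduce (E -> E/T)


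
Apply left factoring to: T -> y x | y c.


Common prefix: 'y'
Factored: T -> y T', T' -> x | c


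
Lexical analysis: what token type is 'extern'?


Pattern: reserved word
Type: KEYWORD


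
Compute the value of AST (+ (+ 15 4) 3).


Evaluate inner: (+ 15 4) = 19
Evaluate root: (+ 19 3) = 22
Result: 22


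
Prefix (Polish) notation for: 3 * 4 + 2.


left-to-right (same/higher precedence on left): tree is (+ (* 3 4) 2)
Prefix: + * 3 4 2


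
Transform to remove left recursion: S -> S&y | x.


Left-recursive alternatives: S&y; non-recursive: x
Introduce S': S -> xS', S' -> &yS' | ε


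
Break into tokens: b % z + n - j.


Scan left to right, longest-match per lexeme
Tokens: ID(b), OP(%), ID(z), OP(+), ID(n), OP(-), ID(j)


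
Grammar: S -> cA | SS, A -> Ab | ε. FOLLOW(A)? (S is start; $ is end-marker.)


$ ∈ FOLLOW(S). For each A -> αBβ: add FIRST(β)\{ε} to FOLLOW(B); if β nullable, add FOLLOW(A).
FOLLOW(A) = {$, b, c}


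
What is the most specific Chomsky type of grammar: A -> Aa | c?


Left-linear: every RHS is a terminal or one nonterminal followed by a terminal
Classification: Type 3 (Regular)


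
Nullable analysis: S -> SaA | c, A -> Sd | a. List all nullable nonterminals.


A nonterminal is nullable iff some alternative derives ε (directly, or every symbol in it is nullable)
Nullable: {}


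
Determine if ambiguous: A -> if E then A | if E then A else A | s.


dangling else: 'if E then if E then s else s' parses two ways
Ambiguous


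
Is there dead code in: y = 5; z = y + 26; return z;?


y is read by z's definition; z is returned
No dead code


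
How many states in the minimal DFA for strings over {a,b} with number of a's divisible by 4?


Track (count of a) mod 4: states 0..3, accept at 0
Minimal DFA: 4 states


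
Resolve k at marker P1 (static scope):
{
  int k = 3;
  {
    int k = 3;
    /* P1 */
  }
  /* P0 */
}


k declared in the same block as P1
k = 3


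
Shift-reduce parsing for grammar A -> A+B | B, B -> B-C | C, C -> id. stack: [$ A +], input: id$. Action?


no handle ('A+' is not any RHS); shift 'id'
Action: shift


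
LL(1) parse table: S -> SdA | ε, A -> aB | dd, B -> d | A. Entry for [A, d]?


For [A, d]: 'd' ∈ FIRST(dd)
Entry: A -> dd


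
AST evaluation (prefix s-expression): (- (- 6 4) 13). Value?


Evaluate inner: (- 6 4) = 2
Evaluate root: (- 2 13) = -11
Result: -11


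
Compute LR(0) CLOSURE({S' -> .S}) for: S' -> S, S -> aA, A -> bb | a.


Start: S' -> .S
For each item with dot before a nonterminal B, add B -> .γ for every B-production
Closure: [S' -> .S, S -> .aA]


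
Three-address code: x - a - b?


Break into single-operator statements:
t1 = x - a
t2 = t1 - b


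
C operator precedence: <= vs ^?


'<=' is relational (level 7); '^' is bitwise XOR (level 4)
Higher level binds tighter
'<=' has higher precedence than '^'


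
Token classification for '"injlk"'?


Pattern: double-quoted sequence
Type: STRING_LITERAL


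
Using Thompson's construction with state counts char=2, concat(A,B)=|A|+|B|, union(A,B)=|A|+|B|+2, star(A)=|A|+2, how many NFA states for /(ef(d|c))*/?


Syntax tree has 4 char leaf(s), 1 union(s), 1 star(s)
chars contribute 4×2 = 8; each union adds +2; each star adds +2
Total: 8 + 2 + 2 = 12 states


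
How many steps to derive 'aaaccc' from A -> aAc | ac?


Derivation: A => aAc => aaAcc => aaaccc
Steps: 3


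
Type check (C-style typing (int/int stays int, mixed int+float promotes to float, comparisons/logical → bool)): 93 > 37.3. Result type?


Operand types: int > float
Rule: comparison yields bool
Result type: bool


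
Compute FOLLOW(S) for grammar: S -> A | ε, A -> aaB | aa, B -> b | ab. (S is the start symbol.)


$ ∈ FOLLOW(S). For each A -> αBβ: add FIRST(β)\{ε} to FOLLOW(B); if β nullable, add FOLLOW(A).
FOLLOW(S) = {$}


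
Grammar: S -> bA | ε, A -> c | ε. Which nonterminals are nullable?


A nonterminal is nullable iff some alternative derives ε (directly, or every symbol in it is nullable)
Nullable: {A, S}


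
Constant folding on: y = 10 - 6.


10 - 6 = 4 at compile time
Optimized: y = 4


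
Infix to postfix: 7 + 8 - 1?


Left to right (same or higher precedence on left)
Postfix: 7 8 + 1 -


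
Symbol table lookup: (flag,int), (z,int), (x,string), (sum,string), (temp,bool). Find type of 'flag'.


Lookup 'flag' → type int


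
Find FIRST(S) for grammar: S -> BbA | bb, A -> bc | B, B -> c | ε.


Per alternative of S: FIRST(BbA) = {b, c}; FIRST(bb) = {b}
FIRST(S) = {b, c}


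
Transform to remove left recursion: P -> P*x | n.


Left-recursive alternatives: P*x; non-recursive: n
Introduce P': P -> nP', P' -> *xP' | ε


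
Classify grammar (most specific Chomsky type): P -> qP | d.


Right-linear: every RHS is a terminal or a terminal followed by one nonterminal
Classification: Type 3 (Regular)


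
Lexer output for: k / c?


Scan left to right, longest-match per lexeme
Tokens: ID(k), OP(/), ID(c)


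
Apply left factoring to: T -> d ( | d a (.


Common prefix: 'd'
Factored: T -> d T', T' -> ( | a (


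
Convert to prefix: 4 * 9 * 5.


left-to-right (same/higher precedence on left): tree is (* (* 4 9) 5)
Prefix: * * 4 9 5


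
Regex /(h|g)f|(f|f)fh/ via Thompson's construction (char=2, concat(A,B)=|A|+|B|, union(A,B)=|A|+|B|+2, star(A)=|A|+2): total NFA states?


Syntax tree has 7 char leaf(s), 3 union(s), 0 star(s)
chars contribute 7×2 = 14; each union adds +2; each star adds +2
Total: 14 + 6 + 0 = 20 states


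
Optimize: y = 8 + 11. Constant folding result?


8 + 11 = 19 at compile time
Optimized: y = 19


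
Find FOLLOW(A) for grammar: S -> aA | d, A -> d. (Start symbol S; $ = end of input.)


$ ∈ FOLLOW(S). For each A -> αBβ: add FIRST(β)\{ε} to FOLLOW(B); if β nullable, add FOLLOW(A).
FOLLOW(A) = {$}


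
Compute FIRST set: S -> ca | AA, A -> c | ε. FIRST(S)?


Per alternative of S: FIRST(ca) = {c}; FIRST(AA) = {c, ε}
FIRST(S) = {c, ε}


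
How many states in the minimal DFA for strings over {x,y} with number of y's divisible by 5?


Track (count of y) mod 5: states 0..4, accept at 0
Minimal DFA: 5 states


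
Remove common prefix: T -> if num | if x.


Common prefix: 'if'
Factored: T -> if T', T' -> num | x


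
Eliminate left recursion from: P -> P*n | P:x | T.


Left-recursive alternatives: P*n, P:x; non-recursive: T
Introduce P': P -> TP', P' -> *nP' | :xP' | ε


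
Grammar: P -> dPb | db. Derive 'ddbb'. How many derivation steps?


Derivation: P => dPb => ddbb
Steps: 2


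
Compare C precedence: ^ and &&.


'^' is bitwise XOR (level 4); '&&' is logical AND (level 2)
Higher level binds tighter
'^' has higher precedence than '&&'


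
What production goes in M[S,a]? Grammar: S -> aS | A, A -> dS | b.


For [S, a]: 'a' ∈ FIRST(aS)
Entry: S -> aS


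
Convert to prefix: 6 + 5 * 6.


'*' binds tighter: tree is (+ 6 (* 5 6))
Prefix: + 6 * 5 6


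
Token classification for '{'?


Pattern: delimiter/punctuation
Type: PUNCTUATION


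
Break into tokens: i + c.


Scan left to right, longest-match per lexeme
Tokens: ID(i), OP(+), ID(c)


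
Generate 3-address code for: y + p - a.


Break into single-operator statements:
t1 = y + p
t2 = t1 - a


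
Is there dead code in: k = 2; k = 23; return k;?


first assignment to k is overwritten before any read
Dead: 'k = 2'


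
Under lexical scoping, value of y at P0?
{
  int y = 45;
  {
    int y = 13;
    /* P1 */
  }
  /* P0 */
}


y declared in the same block as P0
y = 45


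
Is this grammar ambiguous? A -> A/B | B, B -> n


precedence layered via separate nonterminal B: deterministic
Unambiguous


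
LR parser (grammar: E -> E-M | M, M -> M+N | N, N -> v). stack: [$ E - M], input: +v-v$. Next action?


'+' can extend M; shift to build M -> M+N
Action: shift


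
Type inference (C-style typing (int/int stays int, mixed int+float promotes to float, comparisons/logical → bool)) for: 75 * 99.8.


Operand types: int * float
Rule: mixed int/float promotes to float; int/int stays int
Result type: float


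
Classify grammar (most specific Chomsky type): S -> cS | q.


Right-linear: every RHS is a terminal or a terminal followed by one nonterminal
Classification: Type 3 (Regular)


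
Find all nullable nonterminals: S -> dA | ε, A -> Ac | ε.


A nonterminal is nullable iff some alternative derives ε (directly, or every symbol in it is nullable)
Nullable: {A, S}


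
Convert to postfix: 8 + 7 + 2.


Left to right (same or higher precedence on left)
Postfix: 8 7 + 2 +


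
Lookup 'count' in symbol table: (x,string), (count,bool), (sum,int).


Lookup 'count' → type bool


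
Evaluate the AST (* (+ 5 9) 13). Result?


Evaluate inner: (+ 5 9) = 14
Evaluate root: (* 14 13) = 182
Result: 182


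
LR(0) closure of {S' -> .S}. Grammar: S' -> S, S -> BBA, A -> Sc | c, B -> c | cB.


Start: S' -> .S
For each item with dot before a nonterminal B, add B -> .γ for every B-production
Closure: [S' -> .S, S -> .BBA, B -> .c, B -> .cB]


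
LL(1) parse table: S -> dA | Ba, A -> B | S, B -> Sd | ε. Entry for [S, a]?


For [S, a]: 'a' ∈ FIRST(Ba)
Entry: S -> Ba


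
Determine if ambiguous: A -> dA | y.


right-linear, alternatives start with distinct terminals 'd' vs 'y': unique leftmost derivation
Unambiguous


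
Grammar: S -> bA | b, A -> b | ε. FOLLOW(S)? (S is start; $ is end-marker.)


$ ∈ FOLLOW(S). For each A -> αBβ: add FIRST(β)\{ε} to FOLLOW(B); if β nullable, add FOLLOW(A).
FOLLOW(S) = {$}


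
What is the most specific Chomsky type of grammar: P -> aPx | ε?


Single nonterminal LHS, but a^n x^n is not regular
Classification: Type 2 (Context-Free)


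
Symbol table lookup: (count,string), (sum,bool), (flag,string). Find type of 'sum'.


Lookup 'sum' → type bool


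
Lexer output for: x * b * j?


Scan left to right, longest-match per lexeme
Tokens: ID(x), OP(*), ID(b), OP(*), ID(j)


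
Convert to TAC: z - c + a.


Break into single-operator statements:
t1 = z - c
t2 = t1 + a


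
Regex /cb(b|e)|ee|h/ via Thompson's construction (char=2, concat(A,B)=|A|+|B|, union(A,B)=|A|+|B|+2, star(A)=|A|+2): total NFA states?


Syntax tree has 7 char leaf(s), 3 union(s), 0 star(s)
chars contribute 7×2 = 14; each union adds +2; each star adds +2
Total: 14 + 6 + 0 = 20 states


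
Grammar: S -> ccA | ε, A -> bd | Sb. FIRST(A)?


Per alternative of A: FIRST(bd) = {b}; FIRST(Sb) = {b, c}
FIRST(A) = {b, c}


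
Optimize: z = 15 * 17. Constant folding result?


15 * 17 = 255 at compile time
Optimized: z = 255


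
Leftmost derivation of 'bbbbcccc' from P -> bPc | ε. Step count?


Derivation: P => bPc => bbPcc => bbbPccc => bbbbPcccc => bbbbcccc
Steps: 5


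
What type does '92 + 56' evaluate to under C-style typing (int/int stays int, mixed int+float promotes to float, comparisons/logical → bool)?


Operand types: int + int
Rule: mixed int/float promotes to float; int/int stays int
Result type: int


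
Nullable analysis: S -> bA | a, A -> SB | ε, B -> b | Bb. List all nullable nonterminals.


A nonterminal is nullable iff some alternative derives ε (directly, or every symbol in it is nullable)
Nullable: {A}


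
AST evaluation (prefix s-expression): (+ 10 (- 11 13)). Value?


Evaluate inner: (- 11 13) = -2
Evaluate root: (+ 10 -2) = 8
Result: 8


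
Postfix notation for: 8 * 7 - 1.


Left to right (same or higher precedence on left)
Postfix: 8 7 * 1 -


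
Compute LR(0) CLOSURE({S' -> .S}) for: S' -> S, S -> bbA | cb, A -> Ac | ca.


Start: S' -> .S
For each item with dot before a nonterminal B, add B -> .γ for every B-production
Closure: [S' -> .S, S -> .bbA, S -> .cb]


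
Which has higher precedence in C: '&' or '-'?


'-' is additive (level 9); '&' is bitwise AND (level 5)
Higher level binds tighter
'-' has higher precedence than '&'


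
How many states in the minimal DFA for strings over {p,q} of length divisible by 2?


Track length mod 2: states 0..1, accept at 0
Minimal DFA: 2 states


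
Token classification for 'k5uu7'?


Pattern: letter/underscore followed by alphanumerics, not a keyword
Type: IDENTIFIER


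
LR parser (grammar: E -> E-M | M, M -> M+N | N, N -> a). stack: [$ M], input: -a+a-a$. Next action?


lookahead ∉ {+} so M won't extend; reduce E -> M
Action: reduce (E -> M)


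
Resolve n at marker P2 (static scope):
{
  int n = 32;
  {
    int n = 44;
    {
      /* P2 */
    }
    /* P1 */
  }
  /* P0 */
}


P2's block does not declare n; resolves to the enclosing declaration at depth 1
n = 44


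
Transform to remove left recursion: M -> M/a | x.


Left-recursive alternatives: M/a; non-recursive: x
Introduce M': M -> xM', M' -> /aM' | ε


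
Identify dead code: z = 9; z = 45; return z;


first assignment to z is overwritten before any read
Dead: 'z = 9'


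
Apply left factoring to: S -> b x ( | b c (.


Common prefix: 'b'
Factored: S -> b S', S' -> x ( | c (


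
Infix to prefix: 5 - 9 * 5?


'*' binds tighter: tree is (- 5 (* 9 5))
Prefix: - 5 * 9 5


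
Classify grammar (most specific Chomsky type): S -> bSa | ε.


Single nonterminal LHS, but b^n a^n is not regular
Classification: Type 2 (Context-Free)


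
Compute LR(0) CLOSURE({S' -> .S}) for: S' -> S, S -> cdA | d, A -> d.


Start: S' -> .S
For each item with dot before a nonterminal B, add B -> .γ for every B-production
Closure: [S' -> .S, S -> .cdA, S -> .d]


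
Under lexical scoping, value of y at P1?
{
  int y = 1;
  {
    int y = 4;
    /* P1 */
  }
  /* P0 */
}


y declared in the same block as P1
y = 4


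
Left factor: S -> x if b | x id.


Common prefix: 'x'
Factored: S -> x S', S' -> if b | id


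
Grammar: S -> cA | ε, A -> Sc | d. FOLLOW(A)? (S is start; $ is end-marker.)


$ ∈ FOLLOW(S). For each A -> αBβ: add FIRST(β)\{ε} to FOLLOW(B); if β nullable, add FOLLOW(A).
FOLLOW(A) = {$, c}


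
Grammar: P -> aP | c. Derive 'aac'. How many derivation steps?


Derivation: P => aP => aaP => aac
Steps: 3


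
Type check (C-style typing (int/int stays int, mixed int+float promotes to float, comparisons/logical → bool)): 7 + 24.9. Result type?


Operand types: int + float
Rule: mixed int/float promotes to float; int/int stays int
Result type: float


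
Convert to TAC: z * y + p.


Break into single-operator statements:
t1 = z * y
t2 = t1 + p


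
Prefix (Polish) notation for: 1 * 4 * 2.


left-to-right (same/higher precedence on left): tree is (* (* 1 4) 2)
Prefix: * * 1 4 2


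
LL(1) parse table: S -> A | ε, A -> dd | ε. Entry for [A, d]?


For [A, d]: 'd' ∈ FIRST(dd)
Entry: A -> dd


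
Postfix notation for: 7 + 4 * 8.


* has higher precedence, evaluate 4*8 first
Postfix: 7 4 8 * +


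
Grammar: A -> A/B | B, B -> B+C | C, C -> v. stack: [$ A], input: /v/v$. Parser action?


shift '/' to continue A -> A/B
Action: shift


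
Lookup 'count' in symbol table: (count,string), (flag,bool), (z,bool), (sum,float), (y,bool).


Lookup 'count' → type string


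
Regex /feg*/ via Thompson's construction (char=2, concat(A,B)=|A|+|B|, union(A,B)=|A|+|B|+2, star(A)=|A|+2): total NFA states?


Syntax tree has 3 char leaf(s), 0 union(s), 1 star(s)
chars contribute 3×2 = 6; each union adds +2; each star adds +2
Total: 6 + 0 + 2 = 8 states


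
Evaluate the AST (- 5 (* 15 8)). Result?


Evaluate inner: (* 15 8) = 120
Evaluate root: (- 5 120) = -115
Result: -115


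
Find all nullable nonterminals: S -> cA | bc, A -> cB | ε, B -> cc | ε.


A nonterminal is nullable iff some alternative derives ε (directly, or every symbol in it is nullable)
Nullable: {A, B}


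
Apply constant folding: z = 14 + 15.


14 + 15 = 29 at compile time
Optimized: z = 29


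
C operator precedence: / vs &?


'/' is multiplicative (level 10); '&' is bitwise AND (level 5)
Higher level binds tighter
'/' has higher precedence than '&'


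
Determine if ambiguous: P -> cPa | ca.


balanced c^n…a^n: each string has a unique parse
Unambiguous


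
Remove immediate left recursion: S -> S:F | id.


Left-recursive alternatives: S:F; non-recursive: id
Introduce S': S -> idS', S' -> :FS' | ε


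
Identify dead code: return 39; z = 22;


statement follows a return and is unreachable
Dead: 'z = 22'


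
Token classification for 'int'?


Pattern: reserved word
Type: KEYWORD


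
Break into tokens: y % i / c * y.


Scan left to right, longest-match per lexeme
Tokens: ID(y), OP(%), ID(i), OP(/), ID(c), OP(*), ID(y)


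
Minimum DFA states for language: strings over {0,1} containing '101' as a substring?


KMP-style automaton: 3 progress states + 1 absorbing accept = 4
Minimal DFA: 4 states


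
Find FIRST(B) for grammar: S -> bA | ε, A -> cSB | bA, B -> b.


Per alternative of B: FIRST(b) = {b}
FIRST(B) = {b}


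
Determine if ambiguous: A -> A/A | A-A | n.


'n/n-n' has two parse trees (no precedence encoded between / and -)
Ambiguous


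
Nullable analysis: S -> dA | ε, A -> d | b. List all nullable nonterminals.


A nonterminal is nullable iff some alternative derives ε (directly, or every symbol in it is nullable)
Nullable: {S}


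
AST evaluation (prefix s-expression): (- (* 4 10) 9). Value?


Evaluate inner: (* 4 10) = 40
Evaluate root: (- 40 9) = 31
Result: 31


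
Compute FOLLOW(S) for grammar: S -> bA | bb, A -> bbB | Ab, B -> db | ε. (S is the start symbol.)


$ ∈ FOLLOW(S). For each A -> αBβ: add FIRST(β)\{ε} to FOLLOW(B); if β nullable, add FOLLOW(A).
FOLLOW(S) = {$}


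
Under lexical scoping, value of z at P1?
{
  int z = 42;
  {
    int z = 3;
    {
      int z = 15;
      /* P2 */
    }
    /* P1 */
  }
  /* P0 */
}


z declared in the same block as P1
z = 3


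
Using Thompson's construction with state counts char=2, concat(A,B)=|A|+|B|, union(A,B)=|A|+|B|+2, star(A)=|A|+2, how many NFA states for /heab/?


Syntax tree has 4 char leaf(s), 0 union(s), 0 star(s)
chars contribute 4×2 = 8; each union adds +2; each star adds +2
Total: 8 + 0 + 0 = 8 states


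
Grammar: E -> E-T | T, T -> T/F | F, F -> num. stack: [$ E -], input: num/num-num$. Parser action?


no handle ('E-' is not any RHS); shift 'num'
Action: shift


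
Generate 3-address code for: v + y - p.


Break into single-operator statements:
t1 = v + y
t2 = t1 - p


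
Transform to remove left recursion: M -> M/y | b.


Left-recursive alternatives: M/y; non-recursive: b
Introduce M': M -> bM', M' -> /yM' | ε


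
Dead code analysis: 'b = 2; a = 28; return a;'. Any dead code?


b is assigned but never read
Dead: 'b = 2'


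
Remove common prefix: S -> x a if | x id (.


Common prefix: 'x'
Factored: S -> x S', S' -> a if | id (


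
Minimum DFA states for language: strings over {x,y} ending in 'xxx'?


Track the longest suffix of input matching a prefix of 'xxx': 4 classes (prefixes of length 0..3)
Minimal DFA: 4 states


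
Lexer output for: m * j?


Scan left to right, longest-match per lexeme
Tokens: ID(m), OP(*), ID(j)


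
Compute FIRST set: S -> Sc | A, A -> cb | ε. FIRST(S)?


Per alternative of S: FIRST(Sc) = {c}; FIRST(A) = {c, ε}
FIRST(S) = {c, ε}


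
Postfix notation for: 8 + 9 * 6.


* has higher precedence, evaluate 9*6 first
Postfix: 8 9 6 * +


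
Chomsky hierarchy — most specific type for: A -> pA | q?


Right-linear: every RHS is a terminal or a terminal followed by one nonterminal
Classification: Type 3 (Regular)


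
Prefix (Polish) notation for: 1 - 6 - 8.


left-to-right (same/higher precedence on left): tree is (- (- 1 6) 8)
Prefix: - - 1 6 8


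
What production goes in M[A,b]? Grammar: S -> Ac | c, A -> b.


For [A, b]: 'b' ∈ FIRST(b)
Entry: A -> b


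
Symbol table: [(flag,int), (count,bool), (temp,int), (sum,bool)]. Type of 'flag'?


Lookup 'flag' → type int


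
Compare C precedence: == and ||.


'==' is equality (level 6); '||' is logical OR (level 1)
Higher level binds tighter
'==' has higher precedence than '||'


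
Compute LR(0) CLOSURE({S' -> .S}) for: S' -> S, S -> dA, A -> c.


Start: S' -> .S
For each item with dot before a nonterminal B, add B -> .γ for every B-production
Closure: [S' -> .S, S -> .dA]


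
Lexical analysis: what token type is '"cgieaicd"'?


Pattern: double-quoted sequence
Type: STRING_LITERAL


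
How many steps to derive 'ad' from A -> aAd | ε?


Derivation: A => aAd => ad
Steps: 2


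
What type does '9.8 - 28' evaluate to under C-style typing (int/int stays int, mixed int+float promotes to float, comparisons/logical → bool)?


Operand types: float - int
Rule: mixed int/float promotes to float; int/int stays int
Result type: float


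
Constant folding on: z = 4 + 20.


4 + 20 = 24 at compile time
Optimized: z = 24


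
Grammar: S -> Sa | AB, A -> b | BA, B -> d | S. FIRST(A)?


Per alternative of A: FIRST(b) = {b}; FIRST(BA) = {b, d}
FIRST(A) = {b, d}


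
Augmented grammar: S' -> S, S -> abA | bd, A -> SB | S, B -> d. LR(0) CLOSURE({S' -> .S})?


Start: S' -> .S
For each item with dot before a nonterminal B, add B -> .γ for every B-production
Closure: [S' -> .S, S -> .abA, S -> .bd]


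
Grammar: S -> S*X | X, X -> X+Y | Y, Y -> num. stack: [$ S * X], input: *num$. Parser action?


handle 'S*X' on top; lookahead ∈ FOLLOW(S) = {*, $}
Action: reduce (S -> S*X)


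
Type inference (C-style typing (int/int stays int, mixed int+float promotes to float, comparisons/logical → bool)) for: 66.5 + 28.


Operand types: float + int
Rule: mixed int/float promotes to float; int/int stays int
Result type: float


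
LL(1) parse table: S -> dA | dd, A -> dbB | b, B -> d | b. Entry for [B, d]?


For [B, d]: 'd' ∈ FIRST(d)
Entry: B -> d


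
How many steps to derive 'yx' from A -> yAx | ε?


Derivation: A => yAx => yx
Steps: 2


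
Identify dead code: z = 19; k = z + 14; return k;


z is read by k's definition; k is returned
No dead code


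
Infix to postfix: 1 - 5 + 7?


Left to right (same or higher precedence on left)
Postfix: 1 5 - 7 +


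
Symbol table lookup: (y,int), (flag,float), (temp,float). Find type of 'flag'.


Lookup 'flag' → type float


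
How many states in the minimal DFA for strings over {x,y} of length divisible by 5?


Track length mod 5: states 0..4, accept at 0
Minimal DFA: 5 states


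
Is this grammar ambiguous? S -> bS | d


right-linear, alternatives start with distinct terminals 'b' vs 'd': unique leftmost derivation
Unambiguous


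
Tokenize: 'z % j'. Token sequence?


Scan left to right, longest-match per lexeme
Tokens: ID(z), OP(%), ID(j)


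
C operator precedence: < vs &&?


'<' is relational (level 7); '&&' is logical AND (level 2)
Higher level binds tighter
'<' has higher precedence than '&&'


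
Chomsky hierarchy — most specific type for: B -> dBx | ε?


Single nonterminal LHS, but d^n x^n is not regular
Classification: Type 2 (Context-Free)


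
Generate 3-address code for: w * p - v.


Break into single-operator statements:
t1 = w * p
t2 = t1 - v


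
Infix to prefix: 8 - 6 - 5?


left-to-right (same/higher precedence on left): tree is (- (- 8 6) 5)
Prefix: - - 8 6 5


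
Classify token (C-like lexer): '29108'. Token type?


Pattern: digits only
Type: INTEGER_LITERAL


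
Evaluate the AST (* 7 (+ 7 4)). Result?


Evaluate inner: (+ 7 4) = 11
Evaluate root: (* 7 11) = 77
Result: 77


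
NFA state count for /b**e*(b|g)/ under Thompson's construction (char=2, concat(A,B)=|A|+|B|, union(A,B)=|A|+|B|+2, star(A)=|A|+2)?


Syntax tree has 4 char leaf(s), 1 union(s), 3 star(s)
chars contribute 4×2 = 8; each union adds +2; each star adds +2
Total: 8 + 2 + 6 = 16 states


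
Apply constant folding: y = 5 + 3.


5 + 3 = 8 at compile time
Optimized: y = 8


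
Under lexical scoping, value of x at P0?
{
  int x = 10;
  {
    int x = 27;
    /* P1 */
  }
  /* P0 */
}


x declared in the same block as P0
x = 10


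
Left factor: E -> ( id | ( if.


Common prefix: '('
Factored: E -> ( E', E' -> id | if


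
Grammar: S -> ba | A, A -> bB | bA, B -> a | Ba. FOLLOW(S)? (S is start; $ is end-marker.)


$ ∈ FOLLOW(S). For each A -> αBβ: add FIRST(β)\{ε} to FOLLOW(B); if β nullable, add FOLLOW(A).
FOLLOW(S) = {$}


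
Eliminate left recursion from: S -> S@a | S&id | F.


Left-recursive alternatives: S@a, S&id; non-recursive: F
Introduce S': S -> FS', S' -> @aS' | &idS' | ε


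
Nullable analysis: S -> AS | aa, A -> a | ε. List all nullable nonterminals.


A nonterminal is nullable iff some alternative derives ε (directly, or every symbol in it is nullable)
Nullable: {A}


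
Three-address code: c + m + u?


Break into single-operator statements:
t1 = c + m
t2 = t1 + u


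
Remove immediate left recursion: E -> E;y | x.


Left-recursive alternatives: E;y; non-recursive: x
Introduce E': E -> xE', E' -> ;yE' | ε


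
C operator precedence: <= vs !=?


'<=' is relational (level 7); '!=' is equality (level 6)
Higher level binds tighter
'<=' has higher precedence than '!='


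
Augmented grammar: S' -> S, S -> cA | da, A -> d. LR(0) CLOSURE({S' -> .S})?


Start: S' -> .S
For each item with dot before a nonterminal B, add B -> .γ for every B-production
Closure: [S' -> .S, S -> .cA, S -> .da]


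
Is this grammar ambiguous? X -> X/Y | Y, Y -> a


precedence layered via separate nonterminal Y: deterministic
Unambiguous


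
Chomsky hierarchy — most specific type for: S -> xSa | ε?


Single nonterminal LHS, but x^n a^n is not regular
Classification: Type 2 (Context-Free)


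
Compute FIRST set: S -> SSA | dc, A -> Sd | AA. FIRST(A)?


Per alternative of A: FIRST(Sd) = {d}; FIRST(AA) = {d}
FIRST(A) = {d}


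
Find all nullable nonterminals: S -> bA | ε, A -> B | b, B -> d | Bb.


A nonterminal is nullable iff some alternative derives ε (directly, or every symbol in it is nullable)
Nullable: {S}


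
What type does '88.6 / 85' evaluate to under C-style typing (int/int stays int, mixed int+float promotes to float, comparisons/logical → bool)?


Operand types: float / int
Rule: mixed int/float promotes to float; int/int stays int
Result type: float


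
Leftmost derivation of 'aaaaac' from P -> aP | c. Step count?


Derivation: P => aP => aaP => aaaP => aaaaP => aaaaaP => aaaaac
Steps: 6


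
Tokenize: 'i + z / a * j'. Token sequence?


Scan left to right, longest-match per lexeme
Tokens: ID(i), OP(+), ID(z), OP(/), ID(a), OP(*), ID(j)


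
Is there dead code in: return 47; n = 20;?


statement follows a return and is unreachable
Dead: 'n = 20'


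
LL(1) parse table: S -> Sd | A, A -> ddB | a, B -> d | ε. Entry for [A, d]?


For [A, d]: 'd' ∈ FIRST(ddB)
Entry: A -> ddB


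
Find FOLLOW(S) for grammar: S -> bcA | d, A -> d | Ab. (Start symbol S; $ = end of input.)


$ ∈ FOLLOW(S). For each A -> αBβ: add FIRST(β)\{ε} to FOLLOW(B); if β nullable, add FOLLOW(A).
FOLLOW(S) = {$}


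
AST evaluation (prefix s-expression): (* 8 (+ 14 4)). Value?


Evaluate inner: (+ 14 4) = 18
Evaluate root: (* 8 18) = 144
Result: 144


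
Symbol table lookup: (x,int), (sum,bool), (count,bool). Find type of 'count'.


Lookup 'count' → type bool


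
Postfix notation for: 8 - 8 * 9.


* has higher precedence, evaluate 8*9 first
Postfix: 8 8 9 * -


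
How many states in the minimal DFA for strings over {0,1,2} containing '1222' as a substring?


KMP-style automaton: 4 progress states + 1 absorbing accept = 5
Minimal DFA: 5 states


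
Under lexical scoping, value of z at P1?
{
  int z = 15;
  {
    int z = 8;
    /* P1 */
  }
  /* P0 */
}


z declared in the same block as P1
z = 8


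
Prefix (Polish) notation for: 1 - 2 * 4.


'*' binds tighter: tree is (- 1 (* 2 4))
Prefix: - 1 * 2 4


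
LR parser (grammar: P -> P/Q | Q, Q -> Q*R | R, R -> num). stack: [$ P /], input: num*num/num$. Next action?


no handle ('P/' is not any RHS); shift 'num'
Action: shift


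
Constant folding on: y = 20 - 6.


20 - 6 = 14 at compile time
Optimized: y = 14


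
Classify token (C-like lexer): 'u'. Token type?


Pattern: letter/underscore followed by alphanumerics, not a keyword
Type: IDENTIFIER


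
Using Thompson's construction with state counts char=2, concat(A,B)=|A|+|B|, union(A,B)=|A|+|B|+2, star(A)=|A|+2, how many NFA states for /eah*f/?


Syntax tree has 4 char leaf(s), 0 union(s), 1 star(s)
chars contribute 4×2 = 8; each union adds +2; each star adds +2
Total: 8 + 0 + 2 = 10 states


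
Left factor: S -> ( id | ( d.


Common prefix: '('
Factored: S -> ( S', S' -> id | d


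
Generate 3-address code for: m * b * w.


Break into single-operator statements:
t1 = m * b
t2 = t1 * w


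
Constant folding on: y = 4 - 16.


4 - 16 = -12 at compile time
Optimized: y = -12


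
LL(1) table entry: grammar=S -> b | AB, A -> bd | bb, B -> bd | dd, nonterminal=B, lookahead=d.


For [B, d]: 'd' ∈ FIRST(dd)
Entry: B -> dd


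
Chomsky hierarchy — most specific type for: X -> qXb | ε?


Single nonterminal LHS, but q^n b^n is not regular
Classification: Type 2 (Context-Free)


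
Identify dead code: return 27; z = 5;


statement follows a return and is unreachable
Dead: 'z = 5'


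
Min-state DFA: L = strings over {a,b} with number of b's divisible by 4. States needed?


Track (count of b) mod 4: states 0..3, accept at 0
Minimal DFA: 4 states


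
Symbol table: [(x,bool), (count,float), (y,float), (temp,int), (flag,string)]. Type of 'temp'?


Lookup 'temp' → type int


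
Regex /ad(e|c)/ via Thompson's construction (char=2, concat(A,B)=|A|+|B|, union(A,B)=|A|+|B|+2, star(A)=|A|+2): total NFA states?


Syntax tree has 4 char leaf(s), 1 union(s), 0 star(s)
chars contribute 4×2 = 8; each union adds +2; each star adds +2
Total: 8 + 2 + 0 = 10 states


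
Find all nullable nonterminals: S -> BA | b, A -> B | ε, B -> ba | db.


A nonterminal is nullable iff some alternative derives ε (directly, or every symbol in it is nullable)
Nullable: {A}


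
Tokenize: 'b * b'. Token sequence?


Scan left to right, longest-match per lexeme
Tokens: ID(b), OP(*), ID(b)


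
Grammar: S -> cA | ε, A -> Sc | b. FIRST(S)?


Per alternative of S: FIRST(cA) = {c}; FIRST(ε) = {ε}
FIRST(S) = {c, ε}


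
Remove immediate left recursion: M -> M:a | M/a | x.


Left-recursive alternatives: M:a, M/a; non-recursive: x
Introduce M': M -> xM', M' -> :aM' | /aM' | ε


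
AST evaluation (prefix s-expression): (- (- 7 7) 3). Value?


Evaluate inner: (- 7 7) = 0
Evaluate root: (- 0 3) = -3
Result: -3


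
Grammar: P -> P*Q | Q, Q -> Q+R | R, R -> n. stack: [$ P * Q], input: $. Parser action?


handle 'P*Q' on top; lookahead ∈ FOLLOW(P) = {*, $}
Action: reduce (P -> P*Q)


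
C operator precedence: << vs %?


'%' is multiplicative (level 10); '<<' is shift (level 8)
Higher level binds tighter
'%' has higher precedence than '<<'


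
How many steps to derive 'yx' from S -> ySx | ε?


Derivation: S => ySx => yx
Steps: 2


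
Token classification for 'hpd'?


Pattern: letter/underscore followed by alphanumerics, not a keyword
Type: IDENTIFIER


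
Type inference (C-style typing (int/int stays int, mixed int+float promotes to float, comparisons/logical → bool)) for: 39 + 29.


Operand types: int + int
Rule: mixed int/float promotes to float; int/int stays int
Result type: int


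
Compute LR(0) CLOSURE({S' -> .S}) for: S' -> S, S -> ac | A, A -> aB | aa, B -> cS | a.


Start: S' -> .S
For each item with dot before a nonterminal B, add B -> .γ for every B-production
Closure: [S' -> .S, S -> .ac, S -> .A, A -> .aB, A -> .aa]


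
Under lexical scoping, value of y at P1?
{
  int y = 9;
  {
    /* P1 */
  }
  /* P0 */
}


P1's block does not declare y; resolves to the enclosing declaration at depth 0
y = 9


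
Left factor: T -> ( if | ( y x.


Common prefix: '('
Factored: T -> ( T', T' -> if | y x


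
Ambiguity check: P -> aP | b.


right-linear, alternatives start with distinct terminals 'a' vs 'b': unique leftmost derivation
Unambiguous


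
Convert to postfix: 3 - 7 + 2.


Left to right (same or higher precedence on left)
Postfix: 3 7 - 2 +


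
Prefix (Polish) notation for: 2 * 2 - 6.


left-to-right (same/higher precedence on left): tree is (- (* 2 2) 6)
Prefix: - * 2 2 6


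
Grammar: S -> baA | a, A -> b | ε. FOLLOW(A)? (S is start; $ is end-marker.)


$ ∈ FOLLOW(S). For each A -> αBβ: add FIRST(β)\{ε} to FOLLOW(B); if β nullable, add FOLLOW(A).
FOLLOW(A) = {$}


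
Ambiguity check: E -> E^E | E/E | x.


'x^x/x' has two parse trees (no precedence encoded between ^ and /)
Ambiguous


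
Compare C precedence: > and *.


'*' is multiplicative (level 10); '>' is relational (level 7)
Higher level binds tighter
'*' has higher precedence than '>'


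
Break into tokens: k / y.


Scan left to right, longest-match per lexeme
Tokens: ID(k), OP(/), ID(y)


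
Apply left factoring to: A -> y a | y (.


Common prefix: 'y'
Factored: A -> y A', A' -> a | (


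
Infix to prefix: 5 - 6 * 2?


'*' binds tighter: tree is (- 5 (* 6 2))
Prefix: - 5 * 6 2


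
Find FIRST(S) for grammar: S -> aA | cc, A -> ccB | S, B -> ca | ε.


Per alternative of S: FIRST(aA) = {a}; FIRST(cc) = {c}
FIRST(S) = {a, c}


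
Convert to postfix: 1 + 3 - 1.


Left to right (same or higher precedence on left)
Postfix: 1 3 + 1 -


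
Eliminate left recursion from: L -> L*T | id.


Left-recursive alternatives: L*T; non-recursive: id
Introduce L': L -> idL', L' -> *TL' | ε


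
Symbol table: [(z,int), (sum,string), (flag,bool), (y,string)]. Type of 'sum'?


Lookup 'sum' → type string


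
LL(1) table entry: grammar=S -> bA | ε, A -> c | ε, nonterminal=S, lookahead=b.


For [S, b]: 'b' ∈ FIRST(bA)
Entry: S -> bA


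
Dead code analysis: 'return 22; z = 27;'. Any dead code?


statement follows a return and is unreachable
Dead: 'z = 27'


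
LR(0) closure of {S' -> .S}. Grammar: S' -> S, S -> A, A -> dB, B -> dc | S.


Start: S' -> .S
For each item with dot before a nonterminal B, add B -> .γ for every B-production
Closure: [S' -> .S, S -> .A, A -> .dB]


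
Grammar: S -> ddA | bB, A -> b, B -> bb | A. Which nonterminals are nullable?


A nonterminal is nullable iff some alternative derives ε (directly, or every symbol in it is nullable)
Nullable: {}


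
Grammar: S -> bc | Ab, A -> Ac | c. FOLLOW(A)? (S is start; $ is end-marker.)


$ ∈ FOLLOW(S). For each A -> αBβ: add FIRST(β)\{ε} to FOLLOW(B); if β nullable, add FOLLOW(A).
FOLLOW(A) = {b, c}


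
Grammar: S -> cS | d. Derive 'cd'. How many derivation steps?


Derivation: S => cS => cd
Steps: 2


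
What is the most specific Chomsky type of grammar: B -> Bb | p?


Left-linear: every RHS is a terminal or one nonterminal followed by a terminal
Classification: Type 3 (Regular)


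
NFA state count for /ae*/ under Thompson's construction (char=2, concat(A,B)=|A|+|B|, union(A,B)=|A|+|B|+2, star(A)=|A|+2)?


Syntax tree has 2 char leaf(s), 0 union(s), 1 star(s)
chars contribute 2×2 = 4; each union adds +2; each star adds +2
Total: 4 + 0 + 2 = 6 states


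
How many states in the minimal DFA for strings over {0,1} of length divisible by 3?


Track length mod 3: states 0..2, accept at 0
Minimal DFA: 3 states


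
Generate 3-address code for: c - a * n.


Break into single-operator statements:
t1 = a * n
t2 = c - t1


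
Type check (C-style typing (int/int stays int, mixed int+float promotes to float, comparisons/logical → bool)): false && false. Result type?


Operand types: bool && bool
Rule: logical operators take bool operands and yield bool
Result type: bool


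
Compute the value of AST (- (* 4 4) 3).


Evaluate inner: (* 4 4) = 16
Evaluate root: (- 16 3) = 13
Result: 13


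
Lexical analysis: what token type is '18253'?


Pattern: digits only
Type: INTEGER_LITERAL


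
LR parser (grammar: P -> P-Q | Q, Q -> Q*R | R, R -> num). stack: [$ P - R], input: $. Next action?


'R' (not preceded by Q*) is the handle for Q -> R
Action: reduce (Q -> R)


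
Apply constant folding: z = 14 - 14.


14 - 14 = 0 at compile time
Optimized: z = 0


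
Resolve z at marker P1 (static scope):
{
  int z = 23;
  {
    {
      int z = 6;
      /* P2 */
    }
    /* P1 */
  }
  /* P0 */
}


P1's block does not declare z; resolves to the enclosing declaration at depth 0
z = 23


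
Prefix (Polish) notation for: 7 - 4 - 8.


left-to-right (same/higher precedence on left): tree is (- (- 7 4) 8)
Prefix: - - 7 4 8


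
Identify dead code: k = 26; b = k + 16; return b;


k is read by b's definition; b is returned
No dead code


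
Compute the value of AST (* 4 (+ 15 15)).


Evaluate inner: (+ 15 15) = 30
Evaluate root: (* 4 30) = 120
Result: 120


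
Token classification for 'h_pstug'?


Pattern: letter/underscore followed by alphanumerics, not a keyword
Type: IDENTIFIER


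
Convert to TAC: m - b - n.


Break into single-operator statements:
t1 = m - b
t2 = t1 - n


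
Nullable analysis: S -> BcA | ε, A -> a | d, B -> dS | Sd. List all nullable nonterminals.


A nonterminal is nullable iff some alternative derives ε (directly, or every symbol in it is nullable)
Nullable: {S}


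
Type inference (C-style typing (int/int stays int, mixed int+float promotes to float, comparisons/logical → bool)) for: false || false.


Operand types: bool || bool
Rule: logical operators take bool operands and yield bool
Result type: bool


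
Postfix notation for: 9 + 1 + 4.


Left to right (same or higher precedence on left)
Postfix: 9 1 + 4 +


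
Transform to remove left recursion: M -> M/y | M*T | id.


Left-recursive alternatives: M/y, M*T; non-recursive: id
Introduce M': M -> idM', M' -> /yM' | *TM' | ε


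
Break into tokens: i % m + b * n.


Scan left to right, longest-match per lexeme
Tokens: ID(i), OP(%), ID(m), OP(+), ID(b), OP(*), ID(n)


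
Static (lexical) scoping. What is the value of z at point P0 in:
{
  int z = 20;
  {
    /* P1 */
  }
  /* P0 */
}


z declared in the same block as P0
z = 20


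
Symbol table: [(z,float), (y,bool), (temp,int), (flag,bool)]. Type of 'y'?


Lookup 'y' → type bool
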